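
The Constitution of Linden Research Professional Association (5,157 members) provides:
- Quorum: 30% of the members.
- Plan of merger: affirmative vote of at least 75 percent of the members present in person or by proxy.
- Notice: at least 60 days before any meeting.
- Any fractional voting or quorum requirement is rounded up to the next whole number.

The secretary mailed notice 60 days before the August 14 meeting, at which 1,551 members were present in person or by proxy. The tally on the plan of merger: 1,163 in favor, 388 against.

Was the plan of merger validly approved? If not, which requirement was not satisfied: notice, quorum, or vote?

Notice: 60 days given; 60 required. Satisfied.
Quorum: 30% of 5,157 = 1,547.10, rounded up to 1,548; 1,551 present. Satisfied.
Vote: requires three-fourths of those present (1,551); 3/4 of 1551 = 1163.25, rounded up to 1164, so 1,164 needed; 1,163 in favor. Not satisfied.

Invalid — vote requirement not satisfied.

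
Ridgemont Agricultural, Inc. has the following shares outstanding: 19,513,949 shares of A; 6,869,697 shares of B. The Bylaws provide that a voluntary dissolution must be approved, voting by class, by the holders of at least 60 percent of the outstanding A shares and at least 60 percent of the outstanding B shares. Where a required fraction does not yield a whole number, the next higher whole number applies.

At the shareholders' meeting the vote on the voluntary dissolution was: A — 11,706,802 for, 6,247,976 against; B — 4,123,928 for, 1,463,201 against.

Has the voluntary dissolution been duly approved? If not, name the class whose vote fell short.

A: 3/5 of 19513949 = 11708369.40, rounded up to 11708370; 11,708,370 required, 11,706,802 in favor — not approved.
B: 3/5 of 6869697 = 4121818.20, rounded up to 4121819; 4,121,819 required, 4,123,928 in favor — approved.

Not approved — the A shares did not give the required vote.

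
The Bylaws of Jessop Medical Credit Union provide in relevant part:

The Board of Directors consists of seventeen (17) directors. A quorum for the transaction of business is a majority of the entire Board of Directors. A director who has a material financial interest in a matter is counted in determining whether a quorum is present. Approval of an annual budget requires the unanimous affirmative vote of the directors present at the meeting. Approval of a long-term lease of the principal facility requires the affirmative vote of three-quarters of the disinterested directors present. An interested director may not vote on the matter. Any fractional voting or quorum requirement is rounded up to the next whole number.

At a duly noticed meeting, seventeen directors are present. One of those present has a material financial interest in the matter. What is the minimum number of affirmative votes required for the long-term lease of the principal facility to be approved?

The long-term lease of the principal facility requires three-fourths of the disinterested directors present (17 − 1 = 16).
3/4 of 16 = 12.

12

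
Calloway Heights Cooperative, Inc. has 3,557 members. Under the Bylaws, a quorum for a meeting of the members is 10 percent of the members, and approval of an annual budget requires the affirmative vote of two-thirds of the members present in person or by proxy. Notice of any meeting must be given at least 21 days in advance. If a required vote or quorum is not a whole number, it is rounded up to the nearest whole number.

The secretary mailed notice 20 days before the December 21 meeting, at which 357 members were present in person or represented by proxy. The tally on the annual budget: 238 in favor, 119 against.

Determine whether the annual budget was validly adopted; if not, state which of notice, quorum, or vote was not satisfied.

Invalid — notice requirement not satisfied.

Notice: 20 days given; 21 required. Not satisfied.
Quorum: 10% of 3,557 = 355.70, rounded up to 356; 357 present. Satisfied.
Vote: requires two-thirds of those present (357); 2/3 of 357 = 238, so 238 needed; 238 in favor. Satisfied.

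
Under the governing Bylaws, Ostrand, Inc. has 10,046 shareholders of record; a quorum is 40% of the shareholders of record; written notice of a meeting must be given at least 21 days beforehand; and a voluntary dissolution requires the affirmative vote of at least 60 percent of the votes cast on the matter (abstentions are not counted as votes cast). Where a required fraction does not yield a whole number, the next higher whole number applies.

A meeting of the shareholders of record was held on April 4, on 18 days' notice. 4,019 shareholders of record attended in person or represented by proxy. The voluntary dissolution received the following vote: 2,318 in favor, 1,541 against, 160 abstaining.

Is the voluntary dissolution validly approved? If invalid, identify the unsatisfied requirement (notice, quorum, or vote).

Invalid — notice requirement not satisfied.

Notice: 18 days given; 21 required. Not satisfied.
Quorum: 40% of 10,046 = 4,018.40, rounded up to 4,019; 4,019 present. Satisfied.
Vote: requires three-fifths of the votes cast (4,019 − 160 abstaining = 3,859); 3/5 of 3859 = 2315.40, rounded up to 2316, so 2,316 needed; 2,318 in favor. Satisfied.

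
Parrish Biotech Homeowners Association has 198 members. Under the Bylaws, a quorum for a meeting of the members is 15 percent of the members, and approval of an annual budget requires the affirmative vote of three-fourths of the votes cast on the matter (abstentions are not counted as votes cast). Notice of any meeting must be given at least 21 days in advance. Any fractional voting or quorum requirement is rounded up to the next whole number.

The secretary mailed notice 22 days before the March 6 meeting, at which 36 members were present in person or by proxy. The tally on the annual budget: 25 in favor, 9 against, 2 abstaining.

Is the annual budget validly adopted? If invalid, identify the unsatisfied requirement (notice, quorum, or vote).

Invalid — vote requirement not satisfied.

Notice: 22 days given; 21 required. Satisfied.
Quorum: 15% of 198 = 29.70, rounded up to 30; 36 present. Satisfied.
Vote: requires three-fourths of the votes cast (36 − 2 abstaining = 34); 3/4 of 34 = 25.50, rounded up to 26, so 26 needed; 25 in favor. Not satisfied.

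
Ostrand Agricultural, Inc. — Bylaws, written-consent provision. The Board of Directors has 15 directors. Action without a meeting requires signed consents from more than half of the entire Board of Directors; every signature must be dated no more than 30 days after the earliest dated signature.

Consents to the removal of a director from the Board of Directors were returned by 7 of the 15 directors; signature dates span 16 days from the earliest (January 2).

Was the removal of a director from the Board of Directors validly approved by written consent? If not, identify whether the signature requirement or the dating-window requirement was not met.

Not effective — insufficient signatures.

Signatures required: more than half of 15 — a majority of 15 is 8, so 8 needed; 7 signed. Insufficient.
Dating window: the latest signature is 16 days after the earliest; the limit is 30 days. Within the window.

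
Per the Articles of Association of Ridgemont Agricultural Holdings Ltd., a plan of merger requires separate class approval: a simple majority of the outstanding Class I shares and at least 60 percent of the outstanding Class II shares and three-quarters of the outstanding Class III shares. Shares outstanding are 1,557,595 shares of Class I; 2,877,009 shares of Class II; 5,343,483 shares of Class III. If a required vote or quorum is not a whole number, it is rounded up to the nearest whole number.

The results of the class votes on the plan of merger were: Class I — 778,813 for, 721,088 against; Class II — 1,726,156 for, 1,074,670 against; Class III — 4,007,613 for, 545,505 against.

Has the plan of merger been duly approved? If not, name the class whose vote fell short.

Class I: a majority of 1557595 is 778798; 778,798 required, 778,813 in favor — approved.
Class II: 3/5 of 2877009 = 1726205.40, rounded up to 1726206; 1,726,206 required, 1,726,156 in favor — not approved.
Class III: 3/4 of 5343483 = 4007612.25, rounded up to 4007613; 4,007,613 required, 4,007,613 in favor — approved.

Not approved — the Class II shares did not give the required vote.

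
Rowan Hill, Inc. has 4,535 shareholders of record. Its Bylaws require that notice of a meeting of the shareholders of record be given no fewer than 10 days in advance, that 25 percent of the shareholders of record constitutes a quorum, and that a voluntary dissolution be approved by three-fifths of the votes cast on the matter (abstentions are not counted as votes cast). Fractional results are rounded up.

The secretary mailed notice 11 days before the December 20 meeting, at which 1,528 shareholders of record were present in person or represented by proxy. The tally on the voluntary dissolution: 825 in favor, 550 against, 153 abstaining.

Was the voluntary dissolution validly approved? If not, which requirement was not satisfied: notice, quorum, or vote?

Notice: 11 days given; 10 required. Satisfied.
Quorum: 25% of 4,535 = 1,133.75, rounded up to 1,134; 1,528 present. Satisfied.
Vote: requires three-fifths of the votes cast (1,528 − 153 abstaining = 1,375); 3/5 of 1375 = 825, so 825 needed; 825 in favor. Satisfied.

Valid — all requirements satisfied.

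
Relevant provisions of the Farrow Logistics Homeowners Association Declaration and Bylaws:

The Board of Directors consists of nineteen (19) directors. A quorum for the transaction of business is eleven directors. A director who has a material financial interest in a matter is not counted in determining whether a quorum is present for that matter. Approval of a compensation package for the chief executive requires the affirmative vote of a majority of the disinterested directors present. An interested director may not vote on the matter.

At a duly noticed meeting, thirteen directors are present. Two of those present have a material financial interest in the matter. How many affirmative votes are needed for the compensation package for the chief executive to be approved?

6

The compensation package for the chief executive requires a majority of the disinterested directors present (13 − 2 = 11).
A majority of 11 is 6.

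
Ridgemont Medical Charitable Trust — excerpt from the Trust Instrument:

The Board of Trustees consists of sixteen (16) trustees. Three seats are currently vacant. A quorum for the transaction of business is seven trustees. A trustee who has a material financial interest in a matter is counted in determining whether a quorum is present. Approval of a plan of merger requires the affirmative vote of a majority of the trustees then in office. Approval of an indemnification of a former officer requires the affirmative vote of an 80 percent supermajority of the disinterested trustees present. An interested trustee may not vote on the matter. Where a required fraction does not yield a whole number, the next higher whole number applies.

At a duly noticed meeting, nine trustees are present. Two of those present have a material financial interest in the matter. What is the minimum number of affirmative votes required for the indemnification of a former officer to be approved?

6

The indemnification of a former officer requires four-fifths of the disinterested trustees present (9 − 2 = 7).
4/5 of 7 = 5.60, rounded up to 6.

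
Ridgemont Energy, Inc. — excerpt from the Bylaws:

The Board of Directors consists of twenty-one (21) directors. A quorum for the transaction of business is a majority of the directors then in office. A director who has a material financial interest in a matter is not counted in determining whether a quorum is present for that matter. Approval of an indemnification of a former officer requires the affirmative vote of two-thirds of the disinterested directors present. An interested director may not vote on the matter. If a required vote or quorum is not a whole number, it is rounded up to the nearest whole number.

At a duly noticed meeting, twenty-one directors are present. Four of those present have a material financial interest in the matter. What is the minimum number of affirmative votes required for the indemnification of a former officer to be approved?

12

The indemnification of a former officer requires two-thirds of the disinterested directors present (21 − 4 = 17).
2/3 of 17 = 11.33, rounded up to 12.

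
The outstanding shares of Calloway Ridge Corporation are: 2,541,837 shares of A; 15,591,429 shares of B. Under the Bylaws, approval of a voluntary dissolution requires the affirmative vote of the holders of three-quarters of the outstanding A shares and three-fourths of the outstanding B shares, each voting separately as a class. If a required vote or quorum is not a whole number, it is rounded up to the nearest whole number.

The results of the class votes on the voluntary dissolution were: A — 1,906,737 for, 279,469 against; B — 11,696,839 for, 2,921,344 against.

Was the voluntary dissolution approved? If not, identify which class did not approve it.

A: 3/4 of 2541837 = 1906377.75, rounded up to 1906378; 1,906,378 required, 1,906,737 in favor — approved.
B: 3/4 of 15591429 = 11693571.75, rounded up to 11693572; 11,693,572 required, 11,696,839 in favor — approved.

Approved — every class gave the required vote.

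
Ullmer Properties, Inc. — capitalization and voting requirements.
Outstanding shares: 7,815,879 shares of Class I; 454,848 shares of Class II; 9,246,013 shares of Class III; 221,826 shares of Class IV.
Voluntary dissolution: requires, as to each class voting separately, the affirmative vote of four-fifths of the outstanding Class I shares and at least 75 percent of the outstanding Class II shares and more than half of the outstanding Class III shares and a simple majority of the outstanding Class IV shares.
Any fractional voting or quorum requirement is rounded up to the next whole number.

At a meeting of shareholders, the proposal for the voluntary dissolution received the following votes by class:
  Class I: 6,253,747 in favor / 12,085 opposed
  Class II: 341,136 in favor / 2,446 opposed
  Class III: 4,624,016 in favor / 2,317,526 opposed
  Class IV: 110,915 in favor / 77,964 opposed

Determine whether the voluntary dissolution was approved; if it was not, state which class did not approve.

Approved — every class gave the required vote.

Class I: 4/5 of 7815879 = 6252703.20, rounded up to 6252704; 6,252,704 required, 6,253,747 in favor — approved.
Class II: 3/4 of 454848 = 341136; 341,136 required, 341,136 in favor — approved.
Class III: a majority of 9246013 is 4623007; 4,623,007 required, 4,624,016 in favor — approved.
Class IV: a majority of 221826 is 110914; 110,914 required, 110,915 in favor — approved.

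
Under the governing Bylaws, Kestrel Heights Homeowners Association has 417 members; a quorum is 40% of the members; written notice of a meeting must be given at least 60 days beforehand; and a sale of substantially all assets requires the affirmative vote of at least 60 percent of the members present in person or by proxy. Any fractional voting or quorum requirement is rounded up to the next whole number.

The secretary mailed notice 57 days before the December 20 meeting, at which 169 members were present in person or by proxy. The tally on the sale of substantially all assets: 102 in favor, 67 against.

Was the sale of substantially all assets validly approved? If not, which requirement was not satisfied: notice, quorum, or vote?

Invalid — notice requirement not satisfied.

Notice: 57 days given; 60 required. Not satisfied.
Quorum: 40% of 417 = 166.80, rounded up to 167; 169 present. Satisfied.
Vote: requires three-fifths of those present (169); 3/5 of 169 = 101.40, rounded up to 102, so 102 needed; 102 in favor. Satisfied.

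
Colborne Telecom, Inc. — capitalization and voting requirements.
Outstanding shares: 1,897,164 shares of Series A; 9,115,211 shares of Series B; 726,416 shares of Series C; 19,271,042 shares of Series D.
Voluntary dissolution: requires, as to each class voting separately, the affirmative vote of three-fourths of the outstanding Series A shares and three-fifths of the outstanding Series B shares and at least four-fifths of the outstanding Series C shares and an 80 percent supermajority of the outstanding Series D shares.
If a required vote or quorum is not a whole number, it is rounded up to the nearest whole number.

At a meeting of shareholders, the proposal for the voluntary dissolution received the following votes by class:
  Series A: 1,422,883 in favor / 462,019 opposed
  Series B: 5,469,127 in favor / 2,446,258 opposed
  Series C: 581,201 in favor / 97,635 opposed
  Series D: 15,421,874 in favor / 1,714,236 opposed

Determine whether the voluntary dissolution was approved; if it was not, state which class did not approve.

Series A: 3/4 of 1897164 = 1422873; 1,422,873 required, 1,422,883 in favor — approved.
Series B: 3/5 of 9115211 = 5469126.60, rounded up to 5469127; 5,469,127 required, 5,469,127 in favor — approved.
Series C: 4/5 of 726416 = 581132.80, rounded up to 581133; 581,133 required, 581,201 in favor — approved.
Series D: 4/5 of 19271042 = 15416833.60, rounded up to 15416834; 15,416,834 required, 15,421,874 in favor — approved.

Approved — every class gave the required vote.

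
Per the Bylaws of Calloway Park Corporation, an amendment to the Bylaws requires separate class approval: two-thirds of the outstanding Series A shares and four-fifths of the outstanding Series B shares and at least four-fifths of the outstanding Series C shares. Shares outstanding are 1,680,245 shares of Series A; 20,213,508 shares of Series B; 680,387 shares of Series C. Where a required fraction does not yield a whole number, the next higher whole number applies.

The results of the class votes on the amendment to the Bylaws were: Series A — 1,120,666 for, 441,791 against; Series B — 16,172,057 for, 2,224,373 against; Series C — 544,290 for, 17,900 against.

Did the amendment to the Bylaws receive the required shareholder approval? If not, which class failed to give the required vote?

Not approved — the Series C shares did not give the required vote.

Series A: 2/3 of 1680245 = 1120163.33, rounded up to 1120164; 1,120,164 required, 1,120,666 in favor — approved.
Series B: 4/5 of 20213508 = 16170806.40, rounded up to 16170807; 16,170,807 required, 16,172,057 in favor — approved.
Series C: 4/5 of 680387 = 544309.60, rounded up to 544310; 544,310 required, 544,290 in favor — not approved.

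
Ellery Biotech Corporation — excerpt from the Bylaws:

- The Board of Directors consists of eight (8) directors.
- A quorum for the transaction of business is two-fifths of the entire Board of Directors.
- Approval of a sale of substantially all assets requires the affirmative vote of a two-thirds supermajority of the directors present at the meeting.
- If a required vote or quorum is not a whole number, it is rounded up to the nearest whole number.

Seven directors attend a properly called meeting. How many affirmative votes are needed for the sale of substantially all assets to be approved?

5

The sale of substantially all assets requires two-thirds of the directors present (7).
2/3 of 7 = 4.67, rounded up to 5.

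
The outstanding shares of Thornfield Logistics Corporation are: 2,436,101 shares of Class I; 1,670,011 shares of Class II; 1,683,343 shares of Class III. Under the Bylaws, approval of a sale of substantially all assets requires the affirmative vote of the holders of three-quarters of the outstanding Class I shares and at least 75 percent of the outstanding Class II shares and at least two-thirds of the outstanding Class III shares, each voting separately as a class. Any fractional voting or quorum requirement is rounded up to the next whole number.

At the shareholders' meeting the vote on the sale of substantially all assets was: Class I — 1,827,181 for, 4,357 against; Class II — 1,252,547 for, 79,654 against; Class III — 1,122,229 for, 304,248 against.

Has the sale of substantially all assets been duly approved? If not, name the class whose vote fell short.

Class I: 3/4 of 2436101 = 1827075.75, rounded up to 1827076; 1,827,076 required, 1,827,181 in favor — approved.
Class II: 3/4 of 1670011 = 1252508.25, rounded up to 1252509; 1,252,509 required, 1,252,547 in favor — approved.
Class III: 2/3 of 1683343 = 1122228.67, rounded up to 1122229; 1,122,229 required, 1,122,229 in favor — approved.

Approved — every class gave the required vote.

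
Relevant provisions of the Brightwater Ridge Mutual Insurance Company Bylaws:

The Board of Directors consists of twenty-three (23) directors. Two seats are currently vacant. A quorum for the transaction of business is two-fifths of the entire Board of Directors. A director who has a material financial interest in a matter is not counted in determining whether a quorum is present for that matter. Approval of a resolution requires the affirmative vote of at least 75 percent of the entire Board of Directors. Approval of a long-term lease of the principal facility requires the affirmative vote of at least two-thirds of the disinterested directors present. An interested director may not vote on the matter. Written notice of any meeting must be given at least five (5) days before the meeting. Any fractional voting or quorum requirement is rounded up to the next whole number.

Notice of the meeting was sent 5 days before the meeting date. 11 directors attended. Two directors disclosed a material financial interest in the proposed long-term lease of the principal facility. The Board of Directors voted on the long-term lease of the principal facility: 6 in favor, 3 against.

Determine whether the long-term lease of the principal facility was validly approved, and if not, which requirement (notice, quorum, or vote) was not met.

Notice: 5 days given; 5 required (5 ≥ 5). Satisfied.
Quorum: 11 present, but the 2 interested directors do not count, leaving 9. Quorum is 10. Not satisfied.
Vote: the long-term lease of the principal facility requires two-thirds of the disinterested directors present (11 − 2 = 9). 2/3 of 9 = 6, so 6 affirmative votes are needed; 6 voted in favor. Satisfied. (Moot — without a quorum no business can be validly transacted.)

Invalid — quorum requirement not satisfied.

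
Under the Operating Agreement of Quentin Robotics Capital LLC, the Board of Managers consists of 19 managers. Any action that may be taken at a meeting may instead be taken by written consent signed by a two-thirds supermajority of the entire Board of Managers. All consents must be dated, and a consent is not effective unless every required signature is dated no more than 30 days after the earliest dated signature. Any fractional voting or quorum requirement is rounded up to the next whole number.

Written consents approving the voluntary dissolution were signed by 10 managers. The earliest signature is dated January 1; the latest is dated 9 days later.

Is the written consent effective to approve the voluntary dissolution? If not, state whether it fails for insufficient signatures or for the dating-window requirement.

Signatures required: a two-thirds supermajority of 19 — 2/3 of 19 = 12.67, rounded up to 13, so 13 needed; 10 signed. Insufficient.
Dating window: the latest signature is 9 days after the earliest; the limit is 30 days. Within the window.

Not effective — insufficient signatures.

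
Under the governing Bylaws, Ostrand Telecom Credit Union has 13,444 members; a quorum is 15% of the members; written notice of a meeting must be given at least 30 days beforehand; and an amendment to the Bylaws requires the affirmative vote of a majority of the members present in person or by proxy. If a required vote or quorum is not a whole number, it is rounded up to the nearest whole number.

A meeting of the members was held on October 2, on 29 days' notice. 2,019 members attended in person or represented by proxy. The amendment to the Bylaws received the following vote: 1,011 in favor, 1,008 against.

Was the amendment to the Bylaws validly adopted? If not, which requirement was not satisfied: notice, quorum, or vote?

Invalid — notice requirement not satisfied.

Notice: 29 days given; 30 required. Not satisfied.
Quorum: 15% of 13,444 = 2,016.60, rounded up to 2,017; 2,019 present. Satisfied.
Vote: requires a majority of those present (2,019); a majority of 2019 is 1010, so 1,010 needed; 1,011 in favor. Satisfied.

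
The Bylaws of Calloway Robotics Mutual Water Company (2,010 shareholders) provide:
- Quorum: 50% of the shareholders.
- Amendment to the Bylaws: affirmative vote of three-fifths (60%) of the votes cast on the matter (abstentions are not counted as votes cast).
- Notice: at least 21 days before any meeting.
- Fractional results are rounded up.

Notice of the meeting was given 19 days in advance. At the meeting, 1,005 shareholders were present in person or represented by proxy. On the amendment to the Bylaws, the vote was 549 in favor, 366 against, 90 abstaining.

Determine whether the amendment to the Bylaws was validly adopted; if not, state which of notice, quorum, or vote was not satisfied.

Notice: 19 days given; 21 required. Not satisfied.
Quorum: 50% of 2,010 = 1,005; 1,005 present. Satisfied.
Vote: requires three-fifths of the votes cast (1,005 − 90 abstaining = 915); 3/5 of 915 = 549, so 549 needed; 549 in favor. Satisfied.

Invalid — notice requirement not satisfied.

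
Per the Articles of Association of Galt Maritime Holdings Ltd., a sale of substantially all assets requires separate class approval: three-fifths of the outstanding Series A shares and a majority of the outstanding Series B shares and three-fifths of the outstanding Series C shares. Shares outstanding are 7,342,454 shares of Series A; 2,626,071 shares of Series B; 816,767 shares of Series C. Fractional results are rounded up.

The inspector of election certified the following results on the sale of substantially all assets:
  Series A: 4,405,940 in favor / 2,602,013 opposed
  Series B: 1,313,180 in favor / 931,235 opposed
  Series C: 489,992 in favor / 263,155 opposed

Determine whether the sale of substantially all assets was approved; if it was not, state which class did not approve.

Series A: 3/5 of 7342454 = 4405472.40, rounded up to 4405473; 4,405,473 required, 4,405,940 in favor — approved.
Series B: a majority of 2626071 is 1313036; 1,313,036 required, 1,313,180 in favor — approved.
Series C: 3/5 of 816767 = 490060.20, rounded up to 490061; 490,061 required, 489,992 in favor — not approved.

Not approved — the Series C shares did not give the required vote.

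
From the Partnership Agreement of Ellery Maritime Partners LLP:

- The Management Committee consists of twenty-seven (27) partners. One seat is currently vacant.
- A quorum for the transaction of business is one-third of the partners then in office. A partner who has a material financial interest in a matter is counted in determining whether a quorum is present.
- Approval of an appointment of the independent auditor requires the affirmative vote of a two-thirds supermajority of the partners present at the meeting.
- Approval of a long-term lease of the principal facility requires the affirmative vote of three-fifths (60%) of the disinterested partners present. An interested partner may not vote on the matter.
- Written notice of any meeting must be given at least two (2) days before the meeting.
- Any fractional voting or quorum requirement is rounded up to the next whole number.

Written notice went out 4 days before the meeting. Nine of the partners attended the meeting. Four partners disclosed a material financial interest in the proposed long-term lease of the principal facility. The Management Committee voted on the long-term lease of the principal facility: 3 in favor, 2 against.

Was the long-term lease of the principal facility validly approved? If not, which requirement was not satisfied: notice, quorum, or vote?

Valid — all requirements satisfied.

Notice: 4 days given; 2 required (4 ≥ 2). Satisfied.
Quorum: 9 present (interested partners count toward quorum); quorum is 9. Satisfied.
Vote: the long-term lease of the principal facility requires three-fifths of the disinterested partners present (9 − 4 = 5). 3/5 of 5 = 3, so 3 affirmative votes are needed; 3 voted in favor. Satisfied.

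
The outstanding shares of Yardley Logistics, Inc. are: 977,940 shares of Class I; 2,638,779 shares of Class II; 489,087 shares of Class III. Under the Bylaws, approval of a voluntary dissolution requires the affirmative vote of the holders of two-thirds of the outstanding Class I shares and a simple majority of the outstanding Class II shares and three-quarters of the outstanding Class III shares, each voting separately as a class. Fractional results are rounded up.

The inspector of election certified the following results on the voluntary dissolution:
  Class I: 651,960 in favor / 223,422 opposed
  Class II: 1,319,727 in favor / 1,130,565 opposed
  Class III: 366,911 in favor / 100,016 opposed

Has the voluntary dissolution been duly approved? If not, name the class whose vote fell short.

Class I: 2/3 of 977940 = 651960; 651,960 required, 651,960 in favor — approved.
Class II: a majority of 2638779 is 1319390; 1,319,390 required, 1,319,727 in favor — approved.
Class III: 3/4 of 489087 = 366815.25, rounded up to 366816; 366,816 required, 366,911 in favor — approved.

Approved — every class gave the required vote.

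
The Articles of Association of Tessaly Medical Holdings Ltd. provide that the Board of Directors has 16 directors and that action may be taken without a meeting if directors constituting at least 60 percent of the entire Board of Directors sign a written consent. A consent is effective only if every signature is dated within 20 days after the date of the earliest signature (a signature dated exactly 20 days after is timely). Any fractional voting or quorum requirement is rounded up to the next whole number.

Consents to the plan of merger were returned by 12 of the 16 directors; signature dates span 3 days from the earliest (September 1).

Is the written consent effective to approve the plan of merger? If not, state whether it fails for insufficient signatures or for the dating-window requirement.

Signatures required: at least 60 percent of 16 — 3/5 of 16 = 9.60, rounded up to 10, so 10 needed; 12 signed. Sufficient.
Dating window: the latest signature is 3 days after the earliest; the limit is 20 days. Within the window.

Effective — both the signature and dating-window requirements are satisfied.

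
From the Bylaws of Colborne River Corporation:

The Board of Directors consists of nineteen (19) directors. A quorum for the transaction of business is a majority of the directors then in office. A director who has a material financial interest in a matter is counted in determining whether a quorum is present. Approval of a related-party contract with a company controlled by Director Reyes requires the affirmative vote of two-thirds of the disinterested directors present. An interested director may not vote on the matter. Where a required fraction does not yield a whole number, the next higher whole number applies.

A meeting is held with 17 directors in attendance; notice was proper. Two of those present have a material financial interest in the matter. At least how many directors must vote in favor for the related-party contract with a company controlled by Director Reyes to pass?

10

The related-party contract with a company controlled by Director Reyes requires two-thirds of the disinterested directors present (17 − 2 = 15).
2/3 of 15 = 10.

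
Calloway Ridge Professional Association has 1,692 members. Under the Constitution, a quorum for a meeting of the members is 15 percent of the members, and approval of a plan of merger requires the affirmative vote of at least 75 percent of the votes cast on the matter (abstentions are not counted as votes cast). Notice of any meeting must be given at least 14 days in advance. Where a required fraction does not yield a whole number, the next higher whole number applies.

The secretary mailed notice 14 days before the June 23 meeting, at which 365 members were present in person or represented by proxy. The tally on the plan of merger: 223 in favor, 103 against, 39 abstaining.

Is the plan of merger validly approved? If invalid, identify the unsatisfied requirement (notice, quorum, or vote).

Notice: 14 days given; 14 required. Satisfied.
Quorum: 15% of 1,692 = 253.80, rounded up to 254; 365 present. Satisfied.
Vote: requires three-fourths of the votes cast (365 − 39 abstaining = 326); 3/4 of 326 = 244.50, rounded up to 245, so 245 needed; 223 in favor. Not satisfied.

Invalid — vote requirement not satisfied.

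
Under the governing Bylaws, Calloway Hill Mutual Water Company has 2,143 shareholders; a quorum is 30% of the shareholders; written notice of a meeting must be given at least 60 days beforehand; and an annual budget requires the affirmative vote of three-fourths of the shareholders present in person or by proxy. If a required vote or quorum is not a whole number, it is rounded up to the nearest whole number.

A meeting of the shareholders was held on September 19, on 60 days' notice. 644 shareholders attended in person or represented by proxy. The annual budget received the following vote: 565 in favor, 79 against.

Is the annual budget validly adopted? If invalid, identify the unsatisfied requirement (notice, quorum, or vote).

Valid — all requirements satisfied.

Notice: 60 days given; 60 required. Satisfied.
Quorum: 30% of 2,143 = 642.90, rounded up to 643; 644 present. Satisfied.
Vote: requires three-fourths of those present (644); 3/4 of 644 = 483, so 483 needed; 565 in favor. Satisfied.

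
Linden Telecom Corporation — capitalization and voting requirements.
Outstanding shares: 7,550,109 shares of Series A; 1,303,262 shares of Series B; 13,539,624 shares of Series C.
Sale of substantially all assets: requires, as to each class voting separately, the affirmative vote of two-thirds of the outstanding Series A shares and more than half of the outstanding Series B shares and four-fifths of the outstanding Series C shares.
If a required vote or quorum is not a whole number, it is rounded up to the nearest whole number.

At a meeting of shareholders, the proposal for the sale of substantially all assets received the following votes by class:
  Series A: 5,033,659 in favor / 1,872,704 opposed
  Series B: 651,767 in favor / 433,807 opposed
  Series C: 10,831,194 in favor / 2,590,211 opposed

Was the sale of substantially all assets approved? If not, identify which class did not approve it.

Series A: 2/3 of 7550109 = 5033406; 5,033,406 required, 5,033,659 in favor — approved.
Series B: a majority of 1303262 is 651632; 651,632 required, 651,767 in favor — approved.
Series C: 4/5 of 13539624 = 10831699.20, rounded up to 10831700; 10,831,700 required, 10,831,194 in favor — not approved.

Not approved — the Series C shares did not give the required vote.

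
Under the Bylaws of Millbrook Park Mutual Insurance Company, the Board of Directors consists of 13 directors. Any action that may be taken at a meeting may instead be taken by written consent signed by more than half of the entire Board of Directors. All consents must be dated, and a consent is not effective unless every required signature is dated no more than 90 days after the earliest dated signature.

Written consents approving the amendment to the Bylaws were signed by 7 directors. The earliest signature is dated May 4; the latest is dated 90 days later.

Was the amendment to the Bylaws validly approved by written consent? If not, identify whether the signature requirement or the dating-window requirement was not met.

Signatures required: more than half of 13 — a majority of 13 is 7, so 7 needed; 7 signed. Sufficient.
Dating window: the latest signature is 90 days after the earliest; the limit is 90 days. Within the window.

Effective — both the signature and dating-window requirements are satisfied.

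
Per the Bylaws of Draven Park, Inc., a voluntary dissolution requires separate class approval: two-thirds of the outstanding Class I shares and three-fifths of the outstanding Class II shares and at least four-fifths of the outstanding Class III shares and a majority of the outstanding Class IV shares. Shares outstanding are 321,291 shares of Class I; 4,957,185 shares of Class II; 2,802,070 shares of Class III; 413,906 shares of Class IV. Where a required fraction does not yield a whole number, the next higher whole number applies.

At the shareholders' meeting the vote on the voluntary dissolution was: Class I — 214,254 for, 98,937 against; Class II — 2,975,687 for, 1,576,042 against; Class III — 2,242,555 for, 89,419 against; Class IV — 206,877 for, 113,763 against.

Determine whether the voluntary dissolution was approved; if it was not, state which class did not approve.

Class I: 2/3 of 321291 = 214194; 214,194 required, 214,254 in favor — approved.
Class II: 3/5 of 4957185 = 2974311; 2,974,311 required, 2,975,687 in favor — approved.
Class III: 4/5 of 2802070 = 2241656; 2,241,656 required, 2,242,555 in favor — approved.
Class IV: a majority of 413906 is 206954; 206,954 required, 206,877 in favor — not approved.

Not approved — the Class IV shares did not give the required vote.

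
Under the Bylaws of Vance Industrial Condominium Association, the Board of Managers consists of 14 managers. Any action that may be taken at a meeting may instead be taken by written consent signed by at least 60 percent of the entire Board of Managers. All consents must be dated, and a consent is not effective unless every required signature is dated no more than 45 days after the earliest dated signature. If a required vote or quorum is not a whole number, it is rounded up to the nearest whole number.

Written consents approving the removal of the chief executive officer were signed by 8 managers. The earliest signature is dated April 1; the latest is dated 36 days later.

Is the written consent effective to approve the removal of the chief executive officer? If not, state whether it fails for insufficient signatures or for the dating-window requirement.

Not effective — insufficient signatures.

Signatures required: at least 60 percent of 14 — 3/5 of 14 = 8.40, rounded up to 9, so 9 needed; 8 signed. Insufficient.
Dating window: the latest signature is 36 days after the earliest; the limit is 45 days. Within the window.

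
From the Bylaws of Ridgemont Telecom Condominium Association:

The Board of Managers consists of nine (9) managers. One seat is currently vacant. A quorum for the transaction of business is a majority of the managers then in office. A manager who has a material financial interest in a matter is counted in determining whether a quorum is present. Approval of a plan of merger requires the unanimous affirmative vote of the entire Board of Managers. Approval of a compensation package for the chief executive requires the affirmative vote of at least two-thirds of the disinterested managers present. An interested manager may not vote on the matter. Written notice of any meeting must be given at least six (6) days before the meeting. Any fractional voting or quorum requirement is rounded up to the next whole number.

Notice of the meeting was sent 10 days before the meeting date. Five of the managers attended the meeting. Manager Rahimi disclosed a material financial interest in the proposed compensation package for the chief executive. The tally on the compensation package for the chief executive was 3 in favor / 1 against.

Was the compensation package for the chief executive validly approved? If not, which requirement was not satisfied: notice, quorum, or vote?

Notice: 10 days given; 6 required (10 ≥ 6). Satisfied.
Quorum: 5 present (interested managers count toward quorum); quorum is 5. Satisfied.
Vote: the compensation package for the chief executive requires two-thirds of the disinterested managers present (5 − 1 = 4). 2/3 of 4 = 2.67, rounded up to 3, so 3 affirmative votes are needed; 3 voted in favor. Satisfied.

Valid — all requirements satisfied.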